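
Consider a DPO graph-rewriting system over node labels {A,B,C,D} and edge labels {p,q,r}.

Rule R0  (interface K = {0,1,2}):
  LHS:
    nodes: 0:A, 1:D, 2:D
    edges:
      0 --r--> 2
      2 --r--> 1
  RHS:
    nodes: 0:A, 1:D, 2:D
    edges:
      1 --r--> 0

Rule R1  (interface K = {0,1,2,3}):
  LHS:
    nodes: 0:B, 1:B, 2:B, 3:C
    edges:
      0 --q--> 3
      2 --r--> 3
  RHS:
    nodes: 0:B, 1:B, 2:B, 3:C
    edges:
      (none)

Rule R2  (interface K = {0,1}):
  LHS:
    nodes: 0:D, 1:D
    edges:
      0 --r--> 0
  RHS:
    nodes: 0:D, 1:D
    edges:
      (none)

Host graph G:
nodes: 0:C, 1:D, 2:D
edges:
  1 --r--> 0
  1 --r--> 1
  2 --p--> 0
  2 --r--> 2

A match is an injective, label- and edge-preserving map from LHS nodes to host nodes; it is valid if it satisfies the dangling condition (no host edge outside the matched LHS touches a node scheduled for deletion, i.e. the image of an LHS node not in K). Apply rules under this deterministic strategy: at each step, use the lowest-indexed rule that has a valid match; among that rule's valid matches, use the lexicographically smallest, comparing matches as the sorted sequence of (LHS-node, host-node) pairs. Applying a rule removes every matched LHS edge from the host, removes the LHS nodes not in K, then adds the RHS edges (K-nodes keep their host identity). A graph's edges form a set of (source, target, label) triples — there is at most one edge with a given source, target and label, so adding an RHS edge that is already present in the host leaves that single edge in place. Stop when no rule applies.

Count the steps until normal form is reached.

initial: |V|=3 |E|=4  E = 1-r->0 1-r->1 2-p->0 2-r->2
step 1: apply R2 at {0↦1, 1↦2}  → |V|=3 |E|=3  E = 1-r->0 2-p->0 2-r->2
step 2: apply R2 at {0↦2, 1↦1}  → |V|=3 |E|=2  E = 1-r->0 2-p->0
normal form: no rule applies after step 2

Answer: 2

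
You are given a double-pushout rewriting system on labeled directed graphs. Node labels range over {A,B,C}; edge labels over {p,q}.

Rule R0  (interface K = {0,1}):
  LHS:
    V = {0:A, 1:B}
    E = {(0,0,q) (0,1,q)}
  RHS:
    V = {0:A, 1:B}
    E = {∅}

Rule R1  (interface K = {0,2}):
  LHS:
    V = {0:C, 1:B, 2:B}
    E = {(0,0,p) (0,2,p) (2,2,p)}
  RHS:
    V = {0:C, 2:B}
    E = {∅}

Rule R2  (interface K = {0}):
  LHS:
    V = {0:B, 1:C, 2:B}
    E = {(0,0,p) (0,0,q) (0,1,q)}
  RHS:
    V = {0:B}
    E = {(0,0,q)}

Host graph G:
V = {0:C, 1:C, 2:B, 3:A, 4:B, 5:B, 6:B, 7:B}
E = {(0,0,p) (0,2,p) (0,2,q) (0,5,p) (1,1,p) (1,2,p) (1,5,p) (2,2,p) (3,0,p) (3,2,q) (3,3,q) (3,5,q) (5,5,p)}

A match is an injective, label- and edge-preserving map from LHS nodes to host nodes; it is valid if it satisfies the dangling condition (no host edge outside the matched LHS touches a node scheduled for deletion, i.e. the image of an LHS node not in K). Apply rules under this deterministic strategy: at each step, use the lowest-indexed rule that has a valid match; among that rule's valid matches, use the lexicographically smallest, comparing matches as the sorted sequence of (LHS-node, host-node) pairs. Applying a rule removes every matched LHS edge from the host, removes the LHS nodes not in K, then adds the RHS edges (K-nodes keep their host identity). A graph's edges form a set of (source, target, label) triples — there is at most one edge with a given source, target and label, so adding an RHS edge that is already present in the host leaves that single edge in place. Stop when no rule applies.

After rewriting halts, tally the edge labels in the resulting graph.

Answer: p:3 q:2

Rewrite trace:
start.  V:8 E:13  edges: 0-p->0 0-p->2 0-q->2 0-p->5 1-p->1 1-p->2 1-p->5 2-p->2 3-p->0 3-q->2 3-q->3 3-q->5 5-p->5
1. fire R0 via {0↦3, 1↦2}  →  V:8 E:11  edges: 0-p->0 0-p->2 0-q->2 0-p->5 1-p->1 1-p->2 1-p->5 2-p->2 3-p->0 3-q->5 5-p->5
2. fire R1 via {0↦0, 1↦4, 2↦2}  →  V:7 E:8  edges: 0-q->2 0-p->5 1-p->1 1-p->2 1-p->5 3-p->0 3-q->5 5-p->5
3. fire R1 via {0↦1, 1↦6, 2↦5}  →  V:6 E:5  edges: 0-q->2 0-p->5 1-p->2 3-p->0 3-q->5
halt: no rule applies after step 3
NF edges: [(0, 2, 'q'), (0, 5, 'p'), (1, 2, 'p'), (3, 0, 'p'), (3, 5, 'q')]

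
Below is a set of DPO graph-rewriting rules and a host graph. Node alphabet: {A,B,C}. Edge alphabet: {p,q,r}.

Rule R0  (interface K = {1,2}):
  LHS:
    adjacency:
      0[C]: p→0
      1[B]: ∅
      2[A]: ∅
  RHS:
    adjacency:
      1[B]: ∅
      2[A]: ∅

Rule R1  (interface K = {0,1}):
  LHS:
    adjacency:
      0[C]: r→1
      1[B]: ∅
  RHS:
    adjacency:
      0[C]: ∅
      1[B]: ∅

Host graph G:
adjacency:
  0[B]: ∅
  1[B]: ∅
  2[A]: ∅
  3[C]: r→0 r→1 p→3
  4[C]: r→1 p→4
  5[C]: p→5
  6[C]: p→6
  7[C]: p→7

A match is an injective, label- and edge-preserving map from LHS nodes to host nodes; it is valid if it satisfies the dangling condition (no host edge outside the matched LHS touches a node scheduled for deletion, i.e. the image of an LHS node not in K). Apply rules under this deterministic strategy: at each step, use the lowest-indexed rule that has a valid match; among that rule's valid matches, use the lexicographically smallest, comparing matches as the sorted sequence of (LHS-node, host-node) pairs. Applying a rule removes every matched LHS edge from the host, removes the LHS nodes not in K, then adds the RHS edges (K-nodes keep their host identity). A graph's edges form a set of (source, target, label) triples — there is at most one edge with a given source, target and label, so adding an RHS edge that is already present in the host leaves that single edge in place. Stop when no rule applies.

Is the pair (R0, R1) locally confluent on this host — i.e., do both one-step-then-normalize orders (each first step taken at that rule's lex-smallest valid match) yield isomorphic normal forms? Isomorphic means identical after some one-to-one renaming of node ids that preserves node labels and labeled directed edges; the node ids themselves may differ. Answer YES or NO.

Answer: YES

Rewrite trace:
branch R0-first: apply at {0↦5, 1↦0, 2↦2} → |E|=7, then 7 more step(s) → NF |V|=3 |E|=0 V={0:B, 1:B, 2:A} E=∅
branch R1-first: apply at {0↦3, 1↦0} → |E|=7, then 7 more step(s) → NF |V|=3 |E|=0 V={0:B, 1:B, 2:A} E=∅
graphs isomorphic (equal up to label-preserving node renaming)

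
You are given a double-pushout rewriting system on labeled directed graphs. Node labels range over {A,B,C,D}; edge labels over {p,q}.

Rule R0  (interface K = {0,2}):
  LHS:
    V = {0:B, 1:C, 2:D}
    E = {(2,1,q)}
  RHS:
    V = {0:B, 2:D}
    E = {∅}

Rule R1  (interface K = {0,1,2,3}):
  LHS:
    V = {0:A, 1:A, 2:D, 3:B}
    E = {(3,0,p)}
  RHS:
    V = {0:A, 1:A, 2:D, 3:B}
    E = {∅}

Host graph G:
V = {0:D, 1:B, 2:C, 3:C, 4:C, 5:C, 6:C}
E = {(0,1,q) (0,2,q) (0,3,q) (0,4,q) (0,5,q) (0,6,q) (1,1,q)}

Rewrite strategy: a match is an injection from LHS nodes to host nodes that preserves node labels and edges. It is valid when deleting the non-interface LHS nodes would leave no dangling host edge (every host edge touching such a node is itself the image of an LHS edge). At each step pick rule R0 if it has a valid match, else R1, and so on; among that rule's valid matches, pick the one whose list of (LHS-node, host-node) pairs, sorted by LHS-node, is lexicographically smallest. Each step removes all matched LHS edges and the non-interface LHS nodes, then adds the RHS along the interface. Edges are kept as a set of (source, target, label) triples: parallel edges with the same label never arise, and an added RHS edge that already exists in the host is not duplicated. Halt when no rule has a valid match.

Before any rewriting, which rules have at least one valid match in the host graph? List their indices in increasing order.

Answer: [R0]

Steps:
R0: 5 valid matches — {0↦1, 1↦2, 2↦0}, {0↦1, 1↦3, 2↦0}, {0↦1, 1↦4, 2↦0} (+2 more)
R1: no valid match — LHS pattern not found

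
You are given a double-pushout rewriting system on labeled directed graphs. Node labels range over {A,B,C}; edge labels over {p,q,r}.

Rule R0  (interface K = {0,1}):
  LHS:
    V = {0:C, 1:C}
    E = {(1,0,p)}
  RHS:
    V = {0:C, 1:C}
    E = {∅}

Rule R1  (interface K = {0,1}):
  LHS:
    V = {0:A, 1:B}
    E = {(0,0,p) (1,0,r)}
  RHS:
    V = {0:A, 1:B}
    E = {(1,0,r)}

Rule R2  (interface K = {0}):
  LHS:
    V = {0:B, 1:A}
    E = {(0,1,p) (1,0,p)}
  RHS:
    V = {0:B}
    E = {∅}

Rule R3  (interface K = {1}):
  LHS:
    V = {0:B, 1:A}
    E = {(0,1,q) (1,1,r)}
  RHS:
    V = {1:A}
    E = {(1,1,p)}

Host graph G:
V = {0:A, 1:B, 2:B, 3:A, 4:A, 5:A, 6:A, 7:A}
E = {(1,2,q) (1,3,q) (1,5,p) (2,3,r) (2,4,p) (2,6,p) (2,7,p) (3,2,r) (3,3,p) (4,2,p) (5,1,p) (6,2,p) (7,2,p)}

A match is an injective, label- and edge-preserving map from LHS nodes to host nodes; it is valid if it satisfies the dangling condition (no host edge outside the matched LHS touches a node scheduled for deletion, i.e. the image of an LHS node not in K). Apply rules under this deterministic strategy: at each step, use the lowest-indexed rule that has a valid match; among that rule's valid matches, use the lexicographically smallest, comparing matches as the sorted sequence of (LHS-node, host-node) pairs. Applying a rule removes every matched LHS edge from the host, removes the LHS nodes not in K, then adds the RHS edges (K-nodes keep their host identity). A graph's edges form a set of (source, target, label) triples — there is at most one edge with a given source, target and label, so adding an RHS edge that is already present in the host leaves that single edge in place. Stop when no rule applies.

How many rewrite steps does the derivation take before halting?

initial: |V|=8 |E|=13  E = 1-q->2 1-q->3 1-p->5 2-r->3 2-p->4 2-p->6 2-p->7 3-r->2 3-p->3 4-p->2 5-p->1 6-p->2 7-p->2
step 1: apply R1 at {0↦3, 1↦2}  → |V|=8 |E|=12  E = 1-q->2 1-q->3 1-p->5 2-r->3 2-p->4 2-p->6 2-p->7 3-r->2 4-p->2 5-p->1 6-p->2 7-p->2
step 2: apply R2 at {0↦1, 1↦5}  → |V|=7 |E|=10  E = 1-q->2 1-q->3 2-r->3 2-p->4 2-p->6 2-p->7 3-r->2 4-p->2 6-p->2 7-p->2
step 3: apply R2 at {0↦2, 1↦4}  → |V|=6 |E|=8  E = 1-q->2 1-q->3 2-r->3 2-p->6 2-p->7 3-r->2 6-p->2 7-p->2
step 4: apply R2 at {0↦2, 1↦6}  → |V|=5 |E|=6  E = 1-q->2 1-q->3 2-r->3 2-p->7 3-r->2 7-p->2
step 5: apply R2 at {0↦2, 1↦7}  → |V|=4 |E|=4  E = 1-q->2 1-q->3 2-r->3 3-r->2
final graph: no rule applies after step 5

Answer: 5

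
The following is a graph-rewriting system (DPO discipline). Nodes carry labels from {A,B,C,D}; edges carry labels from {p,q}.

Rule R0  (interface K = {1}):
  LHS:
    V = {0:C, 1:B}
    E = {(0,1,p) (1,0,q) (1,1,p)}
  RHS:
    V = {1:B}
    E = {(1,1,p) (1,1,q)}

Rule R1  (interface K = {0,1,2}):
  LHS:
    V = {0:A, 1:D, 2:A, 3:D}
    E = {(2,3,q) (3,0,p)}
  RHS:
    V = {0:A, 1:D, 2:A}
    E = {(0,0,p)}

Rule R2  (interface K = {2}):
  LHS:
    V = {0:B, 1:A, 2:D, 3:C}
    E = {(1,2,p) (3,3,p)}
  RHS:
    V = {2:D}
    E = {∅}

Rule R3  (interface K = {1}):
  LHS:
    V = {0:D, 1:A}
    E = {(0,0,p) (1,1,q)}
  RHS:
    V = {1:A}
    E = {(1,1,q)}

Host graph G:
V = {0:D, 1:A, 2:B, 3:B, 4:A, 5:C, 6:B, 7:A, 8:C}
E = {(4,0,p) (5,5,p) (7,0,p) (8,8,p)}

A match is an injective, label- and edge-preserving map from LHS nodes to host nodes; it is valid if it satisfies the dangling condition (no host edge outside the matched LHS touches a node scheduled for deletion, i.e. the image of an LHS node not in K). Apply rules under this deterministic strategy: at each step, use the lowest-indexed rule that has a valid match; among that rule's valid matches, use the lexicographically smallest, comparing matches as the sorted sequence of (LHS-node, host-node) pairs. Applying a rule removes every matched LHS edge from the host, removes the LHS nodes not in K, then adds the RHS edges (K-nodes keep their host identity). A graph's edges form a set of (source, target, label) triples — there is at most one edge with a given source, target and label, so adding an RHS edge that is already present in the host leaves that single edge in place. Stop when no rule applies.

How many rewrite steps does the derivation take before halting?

Answer: 2

Rewrite trace:
[0] host  ⇒  9 nodes, 4 edges  {4-p->0 5-p->5 7-p->0 8-p->8}
[1] R2 @ {0↦2, 1↦4, 2↦0, 3↦5}  ⇒  6 nodes, 2 edges  {7-p->0 8-p->8}
[2] R2 @ {0↦3, 1↦7, 2↦0, 3↦8}  ⇒  3 nodes, 0 edges  {∅}
normal form: no rule applies after step 2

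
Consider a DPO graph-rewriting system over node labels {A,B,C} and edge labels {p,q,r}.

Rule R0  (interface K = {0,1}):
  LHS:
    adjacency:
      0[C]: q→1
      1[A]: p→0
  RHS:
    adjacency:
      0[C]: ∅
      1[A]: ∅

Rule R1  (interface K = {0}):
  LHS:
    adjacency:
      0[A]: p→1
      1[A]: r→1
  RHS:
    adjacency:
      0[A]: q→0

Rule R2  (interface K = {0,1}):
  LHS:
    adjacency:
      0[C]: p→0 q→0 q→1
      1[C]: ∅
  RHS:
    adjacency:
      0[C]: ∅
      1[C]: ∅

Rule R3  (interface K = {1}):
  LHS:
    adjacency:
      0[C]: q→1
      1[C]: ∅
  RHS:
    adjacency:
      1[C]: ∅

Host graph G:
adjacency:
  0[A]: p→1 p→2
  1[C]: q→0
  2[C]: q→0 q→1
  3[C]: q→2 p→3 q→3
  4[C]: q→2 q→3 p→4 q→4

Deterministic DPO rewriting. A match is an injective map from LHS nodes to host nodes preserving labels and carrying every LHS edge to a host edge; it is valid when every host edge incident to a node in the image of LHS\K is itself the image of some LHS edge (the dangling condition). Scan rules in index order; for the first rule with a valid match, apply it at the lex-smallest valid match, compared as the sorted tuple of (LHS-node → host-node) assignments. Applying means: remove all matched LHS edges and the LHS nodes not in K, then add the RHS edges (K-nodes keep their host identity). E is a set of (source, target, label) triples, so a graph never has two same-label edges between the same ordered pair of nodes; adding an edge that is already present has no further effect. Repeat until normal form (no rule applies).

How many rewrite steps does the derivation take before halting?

[0] host  ⇒  5 nodes, 12 edges  {0-p->1 0-p->2 1-q->0 2-q->0 2-q->1 3-q->2 3-p->3 3-q->3 4-q->2 4-q->3 4-p->4 4-q->4}
[1] R0 @ {0↦1, 1↦0}  ⇒  5 nodes, 10 edges  {0-p->2 2-q->0 2-q->1 3-q->2 3-p->3 3-q->3 4-q->2 4-q->3 4-p->4 4-q->4}
[2] R0 @ {0↦2, 1↦0}  ⇒  5 nodes, 8 edges  {2-q->1 3-q->2 3-p->3 3-q->3 4-q->2 4-q->3 4-p->4 4-q->4}
[3] R2 @ {0↦3, 1↦2}  ⇒  5 nodes, 5 edges  {2-q->1 4-q->2 4-q->3 4-p->4 4-q->4}
[4] R2 @ {0↦4, 1↦2}  ⇒  5 nodes, 2 edges  {2-q->1 4-q->3}
[5] R3 @ {0↦2, 1↦1}  ⇒  4 nodes, 1 edges  {4-q->3}
[6] R3 @ {0↦4, 1↦3}  ⇒  3 nodes, 0 edges  {∅}
halt: no rule applies after step 6

Answer: 6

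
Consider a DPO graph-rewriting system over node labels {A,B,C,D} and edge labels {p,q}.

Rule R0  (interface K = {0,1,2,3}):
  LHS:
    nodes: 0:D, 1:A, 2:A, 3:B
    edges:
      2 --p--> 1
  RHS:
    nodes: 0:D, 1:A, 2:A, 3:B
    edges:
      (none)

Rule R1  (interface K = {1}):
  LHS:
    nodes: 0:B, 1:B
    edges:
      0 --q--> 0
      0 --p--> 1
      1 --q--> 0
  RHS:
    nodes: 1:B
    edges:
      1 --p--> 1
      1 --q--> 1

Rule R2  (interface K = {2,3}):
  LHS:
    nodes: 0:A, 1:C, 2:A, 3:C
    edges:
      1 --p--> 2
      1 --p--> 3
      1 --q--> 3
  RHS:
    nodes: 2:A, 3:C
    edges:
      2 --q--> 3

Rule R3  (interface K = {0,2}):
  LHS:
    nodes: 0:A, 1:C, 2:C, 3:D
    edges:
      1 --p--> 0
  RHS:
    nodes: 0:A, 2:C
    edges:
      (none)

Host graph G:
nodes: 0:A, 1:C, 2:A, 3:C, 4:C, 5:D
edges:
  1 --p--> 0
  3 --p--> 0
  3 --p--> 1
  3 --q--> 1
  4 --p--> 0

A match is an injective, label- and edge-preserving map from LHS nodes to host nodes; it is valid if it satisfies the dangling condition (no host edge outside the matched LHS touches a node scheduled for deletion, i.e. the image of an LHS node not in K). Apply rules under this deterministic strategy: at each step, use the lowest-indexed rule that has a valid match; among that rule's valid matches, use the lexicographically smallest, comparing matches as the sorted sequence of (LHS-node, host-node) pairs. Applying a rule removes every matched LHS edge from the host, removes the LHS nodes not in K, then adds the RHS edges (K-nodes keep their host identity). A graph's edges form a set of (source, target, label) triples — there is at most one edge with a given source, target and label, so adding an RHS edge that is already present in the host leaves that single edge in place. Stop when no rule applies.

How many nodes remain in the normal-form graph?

start.  V:6 E:5  edges: 1-p->0 3-p->0 3-p->1 3-q->1 4-p->0
1. fire R2 via {0↦2, 1↦3, 2↦0, 3↦1}  →  V:4 E:3  edges: 0-q->1 1-p->0 4-p->0
2. fire R3 via {0↦0, 1↦4, 2↦1, 3↦5}  →  V:2 E:2  edges: 0-q->1 1-p->0
normal form: no rule applies after step 2
NF nodes: {0:A, 1:C}

Answer: 2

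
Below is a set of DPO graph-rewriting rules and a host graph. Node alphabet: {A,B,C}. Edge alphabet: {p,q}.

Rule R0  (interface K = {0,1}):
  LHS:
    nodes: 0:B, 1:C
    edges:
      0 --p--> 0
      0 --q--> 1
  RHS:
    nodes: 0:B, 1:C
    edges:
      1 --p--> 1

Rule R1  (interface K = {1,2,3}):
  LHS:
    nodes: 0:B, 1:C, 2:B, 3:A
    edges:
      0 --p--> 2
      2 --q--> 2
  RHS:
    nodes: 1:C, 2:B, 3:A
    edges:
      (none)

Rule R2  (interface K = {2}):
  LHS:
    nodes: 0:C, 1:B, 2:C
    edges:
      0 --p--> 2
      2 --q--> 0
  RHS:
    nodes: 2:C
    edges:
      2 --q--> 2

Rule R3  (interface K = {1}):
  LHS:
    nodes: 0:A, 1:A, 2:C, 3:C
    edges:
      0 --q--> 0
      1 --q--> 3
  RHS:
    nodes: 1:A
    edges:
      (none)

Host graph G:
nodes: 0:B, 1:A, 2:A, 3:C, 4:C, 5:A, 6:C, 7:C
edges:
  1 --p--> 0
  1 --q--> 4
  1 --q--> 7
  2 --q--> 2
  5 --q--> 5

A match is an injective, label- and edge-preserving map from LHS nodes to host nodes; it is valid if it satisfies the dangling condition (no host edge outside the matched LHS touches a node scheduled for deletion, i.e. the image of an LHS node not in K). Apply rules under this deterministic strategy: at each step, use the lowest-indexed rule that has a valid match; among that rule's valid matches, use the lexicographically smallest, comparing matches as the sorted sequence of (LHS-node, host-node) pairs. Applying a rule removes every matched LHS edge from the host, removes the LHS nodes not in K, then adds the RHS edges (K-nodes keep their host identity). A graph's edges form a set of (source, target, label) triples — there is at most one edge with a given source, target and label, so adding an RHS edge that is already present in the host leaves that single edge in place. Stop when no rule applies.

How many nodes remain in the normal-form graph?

Answer: 2

Derivation:
initial: |V|=8 |E|=5  E = 1-p->0 1-q->4 1-q->7 2-q->2 5-q->5
step 1: apply R3 at {0↦2, 1↦1, 2↦3, 3↦4}  → |V|=5 |E|=3  E = 1-p->0 1-q->7 5-q->5
step 2: apply R3 at {0↦5, 1↦1, 2↦6, 3↦7}  → |V|=2 |E|=1  E = 1-p->0
final graph: no rule applies after step 2
NF nodes: {0:B, 1:A}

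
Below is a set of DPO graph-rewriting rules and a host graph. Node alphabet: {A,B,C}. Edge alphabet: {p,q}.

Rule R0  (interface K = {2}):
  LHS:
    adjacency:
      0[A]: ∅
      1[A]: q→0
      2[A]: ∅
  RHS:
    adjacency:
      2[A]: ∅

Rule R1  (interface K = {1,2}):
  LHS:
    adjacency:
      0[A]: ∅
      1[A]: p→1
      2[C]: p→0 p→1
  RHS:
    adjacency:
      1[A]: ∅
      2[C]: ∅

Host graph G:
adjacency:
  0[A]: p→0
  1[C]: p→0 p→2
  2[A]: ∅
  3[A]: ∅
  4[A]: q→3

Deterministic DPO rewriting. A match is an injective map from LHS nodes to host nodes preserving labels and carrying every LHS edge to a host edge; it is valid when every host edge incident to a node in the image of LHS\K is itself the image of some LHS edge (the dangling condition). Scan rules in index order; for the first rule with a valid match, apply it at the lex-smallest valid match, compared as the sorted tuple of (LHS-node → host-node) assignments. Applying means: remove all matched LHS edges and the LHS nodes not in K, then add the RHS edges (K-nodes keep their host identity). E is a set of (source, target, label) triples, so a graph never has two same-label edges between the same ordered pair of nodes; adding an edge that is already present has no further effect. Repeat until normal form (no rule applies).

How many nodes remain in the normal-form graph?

start.  V:5 E:4  edges: 0-p->0 1-p->0 1-p->2 4-q->3
1. fire R0 via {0↦3, 1↦4, 2↦0}  →  V:3 E:3  edges: 0-p->0 1-p->0 1-p->2
2. fire R1 via {0↦2, 1↦0, 2↦1}  →  V:2 E:0  edges: ∅
final graph: no rule applies after step 2
NF nodes: {0:A, 1:C}

Answer: 2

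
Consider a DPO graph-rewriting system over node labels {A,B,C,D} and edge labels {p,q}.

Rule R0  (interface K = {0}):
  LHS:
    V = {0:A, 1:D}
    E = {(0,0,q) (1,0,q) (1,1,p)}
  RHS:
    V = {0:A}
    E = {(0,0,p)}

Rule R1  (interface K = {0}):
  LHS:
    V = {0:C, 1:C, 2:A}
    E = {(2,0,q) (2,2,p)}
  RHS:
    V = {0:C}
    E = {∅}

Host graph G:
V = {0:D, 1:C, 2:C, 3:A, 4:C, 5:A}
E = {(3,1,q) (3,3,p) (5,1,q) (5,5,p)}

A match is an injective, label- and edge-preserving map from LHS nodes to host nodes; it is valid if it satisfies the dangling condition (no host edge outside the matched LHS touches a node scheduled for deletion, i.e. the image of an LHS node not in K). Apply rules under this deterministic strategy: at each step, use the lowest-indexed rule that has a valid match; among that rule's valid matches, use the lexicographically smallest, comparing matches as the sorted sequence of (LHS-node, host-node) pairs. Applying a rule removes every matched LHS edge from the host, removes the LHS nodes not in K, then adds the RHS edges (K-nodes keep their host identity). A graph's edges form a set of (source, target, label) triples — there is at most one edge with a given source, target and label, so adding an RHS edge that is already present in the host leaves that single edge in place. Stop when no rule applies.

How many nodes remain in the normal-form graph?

Answer: 2

Steps:
start.  V:6 E:4  edges: 3-q->1 3-p->3 5-q->1 5-p->5
1. fire R1 via {0↦1, 1↦2, 2↦3}  →  V:4 E:2  edges: 5-q->1 5-p->5
2. fire R1 via {0↦1, 1↦4, 2↦5}  →  V:2 E:0  edges: ∅
normal form: no rule applies after step 2
NF nodes: {0:D, 1:C}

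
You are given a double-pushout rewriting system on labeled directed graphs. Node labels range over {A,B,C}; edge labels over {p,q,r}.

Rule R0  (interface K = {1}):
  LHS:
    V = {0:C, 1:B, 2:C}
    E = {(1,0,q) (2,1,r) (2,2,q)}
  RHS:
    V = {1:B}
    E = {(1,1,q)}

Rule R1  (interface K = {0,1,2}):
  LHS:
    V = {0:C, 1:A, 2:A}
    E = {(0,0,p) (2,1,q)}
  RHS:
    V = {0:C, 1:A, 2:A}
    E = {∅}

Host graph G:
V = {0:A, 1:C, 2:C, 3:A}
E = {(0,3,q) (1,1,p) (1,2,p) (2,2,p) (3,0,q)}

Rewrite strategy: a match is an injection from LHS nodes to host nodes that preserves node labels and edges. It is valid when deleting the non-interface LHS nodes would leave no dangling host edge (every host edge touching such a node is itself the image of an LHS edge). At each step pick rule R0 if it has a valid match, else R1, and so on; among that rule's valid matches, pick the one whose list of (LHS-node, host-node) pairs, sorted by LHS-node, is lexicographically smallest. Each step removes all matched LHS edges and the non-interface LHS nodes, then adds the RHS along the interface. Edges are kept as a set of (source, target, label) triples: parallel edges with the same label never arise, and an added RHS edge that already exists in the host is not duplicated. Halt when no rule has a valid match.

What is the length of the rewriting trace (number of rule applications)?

Answer: 2

Steps:
start.  V:4 E:5  edges: 0-q->3 1-p->1 1-p->2 2-p->2 3-q->0
1. fire R1 via {0↦1, 1↦0, 2↦3}  →  V:4 E:3  edges: 0-q->3 1-p->2 2-p->2
2. fire R1 via {0↦2, 1↦3, 2↦0}  →  V:4 E:1  edges: 1-p->2
normal form: no rule applies after step 2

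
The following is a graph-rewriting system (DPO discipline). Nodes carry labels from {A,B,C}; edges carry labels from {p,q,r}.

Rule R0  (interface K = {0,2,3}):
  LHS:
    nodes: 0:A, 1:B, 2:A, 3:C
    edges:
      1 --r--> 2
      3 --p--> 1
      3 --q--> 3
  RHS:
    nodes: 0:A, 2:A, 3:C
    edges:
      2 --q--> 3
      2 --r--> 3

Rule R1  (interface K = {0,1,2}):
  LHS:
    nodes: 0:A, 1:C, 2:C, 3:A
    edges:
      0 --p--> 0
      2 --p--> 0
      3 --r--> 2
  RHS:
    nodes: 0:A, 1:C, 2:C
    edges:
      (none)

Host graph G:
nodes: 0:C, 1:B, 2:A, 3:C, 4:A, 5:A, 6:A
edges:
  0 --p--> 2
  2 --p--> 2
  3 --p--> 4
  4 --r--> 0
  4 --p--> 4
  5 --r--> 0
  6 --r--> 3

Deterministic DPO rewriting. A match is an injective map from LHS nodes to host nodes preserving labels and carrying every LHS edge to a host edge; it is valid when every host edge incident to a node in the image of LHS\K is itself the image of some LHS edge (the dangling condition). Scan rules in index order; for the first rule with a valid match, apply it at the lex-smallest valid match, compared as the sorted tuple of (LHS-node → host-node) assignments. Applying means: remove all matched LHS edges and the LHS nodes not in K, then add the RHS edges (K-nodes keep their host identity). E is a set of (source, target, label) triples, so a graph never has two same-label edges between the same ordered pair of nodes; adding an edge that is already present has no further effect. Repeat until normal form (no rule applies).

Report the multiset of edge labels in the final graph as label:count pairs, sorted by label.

start.  V:7 E:7  edges: 0-p->2 2-p->2 3-p->4 4-r->0 4-p->4 5-r->0 6-r->3
1. fire R1 via {0↦2, 1↦3, 2↦0, 3↦5}  →  V:6 E:4  edges: 3-p->4 4-r->0 4-p->4 6-r->3
2. fire R1 via {0↦4, 1↦0, 2↦3, 3↦6}  →  V:5 E:1  edges: 4-r->0
final graph: no rule applies after step 2
NF edges: [(4, 0, 'r')]

Answer: r:1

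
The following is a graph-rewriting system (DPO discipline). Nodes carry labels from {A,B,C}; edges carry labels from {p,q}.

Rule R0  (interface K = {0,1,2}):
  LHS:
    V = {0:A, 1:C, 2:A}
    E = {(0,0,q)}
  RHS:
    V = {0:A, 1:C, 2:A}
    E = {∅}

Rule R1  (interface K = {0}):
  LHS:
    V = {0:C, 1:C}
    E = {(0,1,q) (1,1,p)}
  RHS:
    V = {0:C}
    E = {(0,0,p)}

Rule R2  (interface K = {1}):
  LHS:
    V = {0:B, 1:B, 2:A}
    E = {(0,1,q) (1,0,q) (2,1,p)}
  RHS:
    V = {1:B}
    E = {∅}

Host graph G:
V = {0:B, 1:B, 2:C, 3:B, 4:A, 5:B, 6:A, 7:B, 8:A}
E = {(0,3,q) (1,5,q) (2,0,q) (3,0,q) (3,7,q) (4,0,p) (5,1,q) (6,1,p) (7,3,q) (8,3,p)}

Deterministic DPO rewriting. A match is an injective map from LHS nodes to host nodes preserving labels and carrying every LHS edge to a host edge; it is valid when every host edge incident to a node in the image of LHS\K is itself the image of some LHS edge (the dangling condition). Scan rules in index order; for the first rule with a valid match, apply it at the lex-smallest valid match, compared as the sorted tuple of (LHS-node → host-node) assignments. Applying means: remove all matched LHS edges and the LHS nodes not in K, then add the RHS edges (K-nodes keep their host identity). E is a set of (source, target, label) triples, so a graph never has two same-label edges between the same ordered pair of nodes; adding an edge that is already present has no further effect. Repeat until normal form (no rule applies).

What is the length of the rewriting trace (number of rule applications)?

start.  V:9 E:10  edges: 0-q->3 1-q->5 2-q->0 3-q->0 3-q->7 4-p->0 5-q->1 6-p->1 7-q->3 8-p->3
1. fire R2 via {0↦5, 1↦1, 2↦6}  →  V:7 E:7  edges: 0-q->3 2-q->0 3-q->0 3-q->7 4-p->0 7-q->3 8-p->3
2. fire R2 via {0↦7, 1↦3, 2↦8}  →  V:5 E:4  edges: 0-q->3 2-q->0 3-q->0 4-p->0
3. fire R2 via {0↦3, 1↦0, 2↦4}  →  V:3 E:1  edges: 2-q->0
normal form: no rule applies after step 3

Answer: 3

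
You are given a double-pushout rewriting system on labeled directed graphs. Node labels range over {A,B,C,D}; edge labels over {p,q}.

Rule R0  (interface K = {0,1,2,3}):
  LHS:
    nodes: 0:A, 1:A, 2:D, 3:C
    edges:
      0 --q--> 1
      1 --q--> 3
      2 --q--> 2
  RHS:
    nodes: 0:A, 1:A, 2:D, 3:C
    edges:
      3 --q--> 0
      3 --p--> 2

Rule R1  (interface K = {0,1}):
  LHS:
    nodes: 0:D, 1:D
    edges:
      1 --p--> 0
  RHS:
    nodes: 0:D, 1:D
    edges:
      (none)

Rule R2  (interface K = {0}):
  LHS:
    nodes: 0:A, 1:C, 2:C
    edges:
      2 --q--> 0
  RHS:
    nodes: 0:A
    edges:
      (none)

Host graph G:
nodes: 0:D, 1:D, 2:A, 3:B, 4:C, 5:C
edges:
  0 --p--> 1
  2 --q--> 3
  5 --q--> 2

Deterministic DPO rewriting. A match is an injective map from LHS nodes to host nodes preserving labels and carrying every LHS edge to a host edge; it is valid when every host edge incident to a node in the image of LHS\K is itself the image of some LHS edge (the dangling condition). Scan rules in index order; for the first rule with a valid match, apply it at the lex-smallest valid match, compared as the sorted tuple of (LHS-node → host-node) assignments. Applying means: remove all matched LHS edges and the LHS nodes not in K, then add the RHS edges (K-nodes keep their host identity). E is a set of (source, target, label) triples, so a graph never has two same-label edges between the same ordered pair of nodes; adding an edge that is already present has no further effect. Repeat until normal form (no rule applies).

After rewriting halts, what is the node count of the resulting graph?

start.  V:6 E:3  edges: 0-p->1 2-q->3 5-q->2
1. fire R1 via {0↦1, 1↦0}  →  V:6 E:2  edges: 2-q->3 5-q->2
2. fire R2 via {0↦2, 1↦4, 2↦5}  →  V:4 E:1  edges: 2-q->3
final graph: no rule applies after step 2
NF nodes: {0:D, 1:D, 2:A, 3:B}

Answer: 4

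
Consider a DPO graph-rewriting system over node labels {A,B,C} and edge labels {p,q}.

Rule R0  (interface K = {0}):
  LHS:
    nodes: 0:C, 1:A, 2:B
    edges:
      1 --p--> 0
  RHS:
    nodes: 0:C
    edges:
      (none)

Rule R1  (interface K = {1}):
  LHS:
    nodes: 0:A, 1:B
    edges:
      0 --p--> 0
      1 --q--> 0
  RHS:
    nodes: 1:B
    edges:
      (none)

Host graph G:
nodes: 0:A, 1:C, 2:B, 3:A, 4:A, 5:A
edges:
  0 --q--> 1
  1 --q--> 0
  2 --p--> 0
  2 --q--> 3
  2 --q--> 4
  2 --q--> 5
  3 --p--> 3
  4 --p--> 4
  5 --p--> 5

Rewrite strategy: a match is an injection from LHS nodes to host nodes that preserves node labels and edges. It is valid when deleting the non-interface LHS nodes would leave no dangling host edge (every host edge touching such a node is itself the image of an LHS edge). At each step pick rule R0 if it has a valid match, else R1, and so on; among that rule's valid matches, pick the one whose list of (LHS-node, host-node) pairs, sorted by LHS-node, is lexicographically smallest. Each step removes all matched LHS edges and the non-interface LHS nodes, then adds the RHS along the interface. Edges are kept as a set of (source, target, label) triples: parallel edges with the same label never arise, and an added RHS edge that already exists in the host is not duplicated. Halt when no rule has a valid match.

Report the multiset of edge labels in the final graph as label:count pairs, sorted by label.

start.  V:6 E:9  edges: 0-q->1 1-q->0 2-p->0 2-q->3 2-q->4 2-q->5 3-p->3 4-p->4 5-p->5
1. fire R1 via {0↦3, 1↦2}  →  V:5 E:7  edges: 0-q->1 1-q->0 2-p->0 2-q->4 2-q->5 4-p->4 5-p->5
2. fire R1 via {0↦4, 1↦2}  →  V:4 E:5  edges: 0-q->1 1-q->0 2-p->0 2-q->5 5-p->5
3. fire R1 via {0↦5, 1↦2}  →  V:3 E:3  edges: 0-q->1 1-q->0 2-p->0
final graph: no rule applies after step 3
NF edges: [(0, 1, 'q'), (1, 0, 'q'), (2, 0, 'p')]

Answer: p:1 q:2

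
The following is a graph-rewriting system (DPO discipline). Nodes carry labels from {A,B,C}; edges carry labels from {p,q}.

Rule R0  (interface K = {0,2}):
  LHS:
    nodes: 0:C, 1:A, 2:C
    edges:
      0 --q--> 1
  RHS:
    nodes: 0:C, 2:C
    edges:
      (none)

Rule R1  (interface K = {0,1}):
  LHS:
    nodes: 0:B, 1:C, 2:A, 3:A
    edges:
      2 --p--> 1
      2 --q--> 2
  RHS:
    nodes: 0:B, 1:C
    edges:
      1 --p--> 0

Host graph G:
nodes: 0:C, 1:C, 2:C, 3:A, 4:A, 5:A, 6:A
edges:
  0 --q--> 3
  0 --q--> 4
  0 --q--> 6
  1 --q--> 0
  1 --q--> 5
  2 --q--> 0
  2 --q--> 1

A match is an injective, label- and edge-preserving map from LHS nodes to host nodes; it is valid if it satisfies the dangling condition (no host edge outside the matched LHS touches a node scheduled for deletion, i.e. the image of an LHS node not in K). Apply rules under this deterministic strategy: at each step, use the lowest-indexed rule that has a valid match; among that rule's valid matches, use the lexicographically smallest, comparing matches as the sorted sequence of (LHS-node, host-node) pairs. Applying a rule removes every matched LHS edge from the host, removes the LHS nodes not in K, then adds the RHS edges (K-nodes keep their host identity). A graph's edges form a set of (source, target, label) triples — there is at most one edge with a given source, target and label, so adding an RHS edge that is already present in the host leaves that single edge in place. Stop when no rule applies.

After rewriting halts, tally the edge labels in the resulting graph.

Answer: q:3

Steps:
start.  V:7 E:7  edges: 0-q->3 0-q->4 0-q->6 1-q->0 1-q->5 2-q->0 2-q->1
1. fire R0 via {0↦0, 1↦3, 2↦1}  →  V:6 E:6  edges: 0-q->4 0-q->6 1-q->0 1-q->5 2-q->0 2-q->1
2. fire R0 via {0↦0, 1↦4, 2↦1}  →  V:5 E:5  edges: 0-q->6 1-q->0 1-q->5 2-q->0 2-q->1
3. fire R0 via {0↦0, 1↦6, 2↦1}  →  V:4 E:4  edges: 1-q->0 1-q->5 2-q->0 2-q->1
4. fire R0 via {0↦1, 1↦5, 2↦0}  →  V:3 E:3  edges: 1-q->0 2-q->0 2-q->1
halt: no rule applies after step 4
NF edges: [(1, 0, 'q'), (2, 0, 'q'), (2, 1, 'q')]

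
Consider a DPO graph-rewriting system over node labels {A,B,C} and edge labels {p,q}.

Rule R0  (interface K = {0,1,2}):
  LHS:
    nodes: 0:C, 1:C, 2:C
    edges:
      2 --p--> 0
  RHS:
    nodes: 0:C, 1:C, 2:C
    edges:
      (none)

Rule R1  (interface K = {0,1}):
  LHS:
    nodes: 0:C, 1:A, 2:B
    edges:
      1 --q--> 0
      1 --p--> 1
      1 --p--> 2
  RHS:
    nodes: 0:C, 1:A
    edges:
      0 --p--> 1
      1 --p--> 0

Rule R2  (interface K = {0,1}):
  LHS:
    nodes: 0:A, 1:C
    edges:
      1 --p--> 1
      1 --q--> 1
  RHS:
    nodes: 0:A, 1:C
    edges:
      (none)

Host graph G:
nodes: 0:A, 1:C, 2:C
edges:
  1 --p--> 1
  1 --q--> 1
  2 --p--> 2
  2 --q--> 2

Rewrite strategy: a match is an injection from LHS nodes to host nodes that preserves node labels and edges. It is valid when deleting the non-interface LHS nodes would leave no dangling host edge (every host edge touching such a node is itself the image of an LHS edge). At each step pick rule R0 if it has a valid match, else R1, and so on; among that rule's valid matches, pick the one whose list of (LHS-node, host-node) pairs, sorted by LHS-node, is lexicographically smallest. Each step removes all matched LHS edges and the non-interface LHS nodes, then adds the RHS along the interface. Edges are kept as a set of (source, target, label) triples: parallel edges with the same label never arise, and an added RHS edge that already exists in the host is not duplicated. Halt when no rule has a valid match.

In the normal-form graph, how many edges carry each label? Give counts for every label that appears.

[0] host  ⇒  3 nodes, 4 edges  {1-p->1 1-q->1 2-p->2 2-q->2}
[1] R2 @ {0↦0, 1↦1}  ⇒  3 nodes, 2 edges  {2-p->2 2-q->2}
[2] R2 @ {0↦0, 1↦2}  ⇒  3 nodes, 0 edges  {∅}
normal form: no rule applies after step 2
NF edges: []

Answer: (no edges)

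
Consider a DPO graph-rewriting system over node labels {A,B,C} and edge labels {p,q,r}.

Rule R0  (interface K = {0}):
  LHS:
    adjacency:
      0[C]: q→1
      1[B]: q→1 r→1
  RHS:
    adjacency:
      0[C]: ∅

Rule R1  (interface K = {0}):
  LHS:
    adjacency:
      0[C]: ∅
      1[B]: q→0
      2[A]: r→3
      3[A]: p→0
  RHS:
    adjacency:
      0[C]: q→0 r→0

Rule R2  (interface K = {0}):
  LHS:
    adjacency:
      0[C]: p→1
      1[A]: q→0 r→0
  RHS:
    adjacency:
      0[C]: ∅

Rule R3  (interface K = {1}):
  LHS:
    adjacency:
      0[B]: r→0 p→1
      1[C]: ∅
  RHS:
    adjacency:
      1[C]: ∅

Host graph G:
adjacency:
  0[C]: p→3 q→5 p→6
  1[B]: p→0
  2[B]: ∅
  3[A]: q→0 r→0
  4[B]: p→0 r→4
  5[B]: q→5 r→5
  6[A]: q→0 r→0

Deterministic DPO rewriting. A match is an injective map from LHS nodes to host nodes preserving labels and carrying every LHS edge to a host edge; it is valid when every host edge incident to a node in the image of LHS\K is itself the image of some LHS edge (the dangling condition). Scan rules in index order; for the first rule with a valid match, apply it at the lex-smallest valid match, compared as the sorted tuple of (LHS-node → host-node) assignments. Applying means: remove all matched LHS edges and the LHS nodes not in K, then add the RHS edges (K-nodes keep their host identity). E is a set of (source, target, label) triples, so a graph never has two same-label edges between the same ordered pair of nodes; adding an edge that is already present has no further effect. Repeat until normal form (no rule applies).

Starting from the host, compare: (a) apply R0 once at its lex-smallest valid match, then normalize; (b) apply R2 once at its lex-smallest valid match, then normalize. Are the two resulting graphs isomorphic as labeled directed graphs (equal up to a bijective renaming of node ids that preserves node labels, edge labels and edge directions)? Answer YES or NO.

branch R0-first: apply at {0↦0, 1↦5} → |E|=9, then 3 more step(s) → NF |V|=3 |E|=1 V={0:C, 1:B, 2:B} E=1-p->0
branch R2-first: apply at {0↦0, 1↦3} → |E|=9, then 3 more step(s) → NF |V|=3 |E|=1 V={0:C, 1:B, 2:B} E=1-p->0
graphs isomorphic (equal up to label-preserving node renaming)

Answer: YES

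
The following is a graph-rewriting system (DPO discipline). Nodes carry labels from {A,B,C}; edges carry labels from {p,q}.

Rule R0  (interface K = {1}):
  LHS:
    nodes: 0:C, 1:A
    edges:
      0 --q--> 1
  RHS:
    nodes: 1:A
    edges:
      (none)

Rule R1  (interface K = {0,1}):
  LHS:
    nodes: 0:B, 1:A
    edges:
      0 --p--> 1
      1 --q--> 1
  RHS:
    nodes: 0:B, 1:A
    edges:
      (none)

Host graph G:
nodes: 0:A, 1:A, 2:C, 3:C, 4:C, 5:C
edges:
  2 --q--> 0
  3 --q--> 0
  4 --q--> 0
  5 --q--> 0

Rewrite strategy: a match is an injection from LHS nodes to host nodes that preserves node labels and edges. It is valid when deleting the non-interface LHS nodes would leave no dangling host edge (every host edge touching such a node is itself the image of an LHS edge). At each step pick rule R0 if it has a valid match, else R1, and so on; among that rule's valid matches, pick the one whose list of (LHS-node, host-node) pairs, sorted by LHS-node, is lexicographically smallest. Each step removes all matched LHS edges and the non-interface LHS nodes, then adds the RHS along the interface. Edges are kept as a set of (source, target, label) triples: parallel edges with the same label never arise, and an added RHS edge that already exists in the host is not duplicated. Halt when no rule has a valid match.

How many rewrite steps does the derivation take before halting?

Answer: 4

Steps:
initial: |V|=6 |E|=4  E = 2-q->0 3-q->0 4-q->0 5-q->0
step 1: apply R0 at {0↦2, 1↦0}  → |V|=5 |E|=3  E = 3-q->0 4-q->0 5-q->0
step 2: apply R0 at {0↦3, 1↦0}  → |V|=4 |E|=2  E = 4-q->0 5-q->0
step 3: apply R0 at {0↦4, 1↦0}  → |V|=3 |E|=1  E = 5-q->0
step 4: apply R0 at {0↦5, 1↦0}  → |V|=2 |E|=0  E = ∅
halt: no rule applies after step 4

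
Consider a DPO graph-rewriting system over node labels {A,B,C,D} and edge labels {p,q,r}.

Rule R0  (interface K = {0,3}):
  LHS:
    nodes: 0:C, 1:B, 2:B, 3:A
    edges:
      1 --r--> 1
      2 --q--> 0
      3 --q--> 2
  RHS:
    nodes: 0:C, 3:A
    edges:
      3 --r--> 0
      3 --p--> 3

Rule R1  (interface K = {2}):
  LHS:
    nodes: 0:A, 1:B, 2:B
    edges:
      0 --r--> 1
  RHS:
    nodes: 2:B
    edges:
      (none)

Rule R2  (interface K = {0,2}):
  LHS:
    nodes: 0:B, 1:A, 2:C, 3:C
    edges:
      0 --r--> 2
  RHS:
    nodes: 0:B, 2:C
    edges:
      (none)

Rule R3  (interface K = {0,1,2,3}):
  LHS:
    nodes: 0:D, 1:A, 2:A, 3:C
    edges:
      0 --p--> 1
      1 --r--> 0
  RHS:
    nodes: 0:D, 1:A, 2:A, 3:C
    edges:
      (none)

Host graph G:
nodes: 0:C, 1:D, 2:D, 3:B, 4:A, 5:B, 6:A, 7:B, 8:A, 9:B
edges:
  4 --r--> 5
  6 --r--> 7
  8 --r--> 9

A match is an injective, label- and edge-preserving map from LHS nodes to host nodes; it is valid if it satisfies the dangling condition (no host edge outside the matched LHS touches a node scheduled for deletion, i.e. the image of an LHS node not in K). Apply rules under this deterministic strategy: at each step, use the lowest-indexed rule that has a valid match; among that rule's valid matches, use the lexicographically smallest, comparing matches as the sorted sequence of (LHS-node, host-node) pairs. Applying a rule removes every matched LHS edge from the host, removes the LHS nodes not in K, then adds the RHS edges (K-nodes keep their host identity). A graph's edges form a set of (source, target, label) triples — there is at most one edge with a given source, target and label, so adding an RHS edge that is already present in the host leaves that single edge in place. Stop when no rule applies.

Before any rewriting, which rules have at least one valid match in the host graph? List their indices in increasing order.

R0: no valid match — LHS pattern not found
R1: 9 valid matches — {0↦4, 1↦5, 2↦3}, {0↦4, 1↦5, 2↦7}, {0↦4, 1↦5, 2↦9} (+6 more)
R2: no valid match — LHS pattern not found
R3: no valid match — LHS pattern not found

Answer: [R1]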